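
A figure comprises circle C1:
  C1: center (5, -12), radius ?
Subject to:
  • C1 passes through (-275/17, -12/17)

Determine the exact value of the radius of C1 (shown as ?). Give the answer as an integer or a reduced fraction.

1. [C1∋P]  r_C1² − 576 = 0  ⇒  r_C1 = 24 (r>0 drops 1)

24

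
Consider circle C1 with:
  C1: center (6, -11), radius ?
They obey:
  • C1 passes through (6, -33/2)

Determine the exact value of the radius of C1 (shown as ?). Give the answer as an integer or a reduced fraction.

1. [C1∋P]  r_C1² − 121/4 = 0  ⇒  r_C1 = 11/2 (r>0 drops 1)

11/2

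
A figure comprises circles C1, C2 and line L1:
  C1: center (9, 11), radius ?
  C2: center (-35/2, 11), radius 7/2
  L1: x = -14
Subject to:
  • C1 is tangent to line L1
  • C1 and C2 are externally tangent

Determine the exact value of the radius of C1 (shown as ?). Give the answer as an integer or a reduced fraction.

23

1. [C1‖L1]  r_C1² − 529 = 0  ⇒  r_C1 = 23 (r>0 drops 1)
2. [ext C1·C2]  r_C1² + 7r_C1 − 690 = 0  ⇒  r_C1 = 23 (r>0 drops 1)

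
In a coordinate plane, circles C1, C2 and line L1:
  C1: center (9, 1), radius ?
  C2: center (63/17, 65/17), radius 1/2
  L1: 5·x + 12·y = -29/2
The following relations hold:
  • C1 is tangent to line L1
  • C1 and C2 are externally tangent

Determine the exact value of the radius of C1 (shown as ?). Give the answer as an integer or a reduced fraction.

1. [C1‖L1]  r_C1² − 121/4 = 0  ⇒  r_C1 = 11/2 (r>0 drops 1)
2. [ext C1·C2]  r_C1² + 1r_C1 − 143/4 = 0  ⇒  r_C1 = 11/2 (r>0 drops 1)

11/2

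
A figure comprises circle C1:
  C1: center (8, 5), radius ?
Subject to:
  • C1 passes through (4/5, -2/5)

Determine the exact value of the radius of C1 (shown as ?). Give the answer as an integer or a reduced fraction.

1. [C1∋P]  r_C1² − 81 = 0  ⇒  r_C1 = 9 (r>0 drops 1)

9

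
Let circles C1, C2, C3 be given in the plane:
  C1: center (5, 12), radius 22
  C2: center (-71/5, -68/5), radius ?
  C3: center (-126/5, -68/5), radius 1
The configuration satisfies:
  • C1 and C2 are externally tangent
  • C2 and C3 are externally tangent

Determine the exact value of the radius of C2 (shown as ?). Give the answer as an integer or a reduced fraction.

10

1. [ext C1·C2]  r_C2² + 44r_C2 − 540 = 0  ⇒  r_C2 = 10 (r>0 drops 1)
2. [ext C2·C3]  r_C2² + 2r_C2 − 120 = 0  ⇒  r_C2 = 10 (r>0 drops 1)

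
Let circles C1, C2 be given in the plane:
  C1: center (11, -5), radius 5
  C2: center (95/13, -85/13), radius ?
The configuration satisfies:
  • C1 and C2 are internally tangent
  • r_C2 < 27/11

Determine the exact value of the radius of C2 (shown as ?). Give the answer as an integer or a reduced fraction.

1

1. [int C1,C2]  r_C2² − 10r_C2 + 9 = 0  ⇒  r_C2 = 1 or 9
2. given r_C2 < 27/11: keep 1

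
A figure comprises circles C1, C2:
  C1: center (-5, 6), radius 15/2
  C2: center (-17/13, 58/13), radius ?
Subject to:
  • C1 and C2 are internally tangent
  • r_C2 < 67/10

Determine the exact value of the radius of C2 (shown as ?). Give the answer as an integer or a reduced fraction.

1. [int C1,C2]  r_C2² − 15r_C2 + 161/4 = 0  ⇒  r_C2 = 7/2 or 23/2
2. given r_C2 < 67/10: keep 7/2

7/2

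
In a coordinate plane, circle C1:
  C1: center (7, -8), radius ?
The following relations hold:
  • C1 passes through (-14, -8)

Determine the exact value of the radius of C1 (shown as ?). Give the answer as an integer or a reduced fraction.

1. [C1∋P]  r_C1² − 441 = 0  ⇒  r_C1 = 21 (r>0 drops 1)

21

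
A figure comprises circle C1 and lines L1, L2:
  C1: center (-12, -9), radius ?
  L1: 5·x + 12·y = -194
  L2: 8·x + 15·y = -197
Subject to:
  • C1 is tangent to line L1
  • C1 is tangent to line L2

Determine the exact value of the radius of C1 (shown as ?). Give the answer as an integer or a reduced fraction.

1. [C1‖L1]  r_C1² − 4 = 0  ⇒  r_C1 = 2 (r>0 drops 1)
2. [C1‖L2]  r_C1² − 4 = 0  ⇒  r_C1 = 2 (r>0 drops 1)

2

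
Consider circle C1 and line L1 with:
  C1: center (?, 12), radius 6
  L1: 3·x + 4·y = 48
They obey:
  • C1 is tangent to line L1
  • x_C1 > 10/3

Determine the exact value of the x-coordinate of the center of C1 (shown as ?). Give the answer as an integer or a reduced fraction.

10

1. [C1‖L1]  x_C1² − 100 = 0  ⇒  x_C1 = -10 or 10
2. given x_C1 > 10/3: keep 10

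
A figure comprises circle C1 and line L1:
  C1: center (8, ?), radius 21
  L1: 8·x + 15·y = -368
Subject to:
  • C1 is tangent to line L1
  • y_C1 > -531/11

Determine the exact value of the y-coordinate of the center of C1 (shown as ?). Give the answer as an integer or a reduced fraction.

-5

1. [C1‖L1]  y_C1² + (288/5)y_C1 + 263 = 0  ⇒  y_C1 = -263/5 or -5
2. given y_C1 > -531/11: keep -5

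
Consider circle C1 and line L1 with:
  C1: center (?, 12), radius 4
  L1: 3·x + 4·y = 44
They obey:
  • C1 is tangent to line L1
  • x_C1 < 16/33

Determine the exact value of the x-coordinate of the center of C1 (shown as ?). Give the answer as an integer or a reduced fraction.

-8

1. [C1‖L1]  x_C1² + (8/3)x_C1 − 128/3 = 0  ⇒  x_C1 = -8 or 16/3
2. given x_C1 < 16/33: keep -8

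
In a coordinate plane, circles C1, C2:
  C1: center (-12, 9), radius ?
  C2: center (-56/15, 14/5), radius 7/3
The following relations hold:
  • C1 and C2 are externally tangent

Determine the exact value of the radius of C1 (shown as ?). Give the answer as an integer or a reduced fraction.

1. [ext C1·C2]  r_C1² + (14/3)r_C1 − 304/3 = 0  ⇒  r_C1 = 8 (r>0 drops 1)

8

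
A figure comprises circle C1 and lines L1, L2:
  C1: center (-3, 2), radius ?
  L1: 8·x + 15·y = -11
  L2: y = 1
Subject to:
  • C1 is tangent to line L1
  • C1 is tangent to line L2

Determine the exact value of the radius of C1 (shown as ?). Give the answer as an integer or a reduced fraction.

1. [C1‖L1]  r_C1² − 1 = 0  ⇒  r_C1 = 1 (r>0 drops 1)
2. [C1‖L2]  r_C1² − 1 = 0  ⇒  r_C1 = 1 (r>0 drops 1)

1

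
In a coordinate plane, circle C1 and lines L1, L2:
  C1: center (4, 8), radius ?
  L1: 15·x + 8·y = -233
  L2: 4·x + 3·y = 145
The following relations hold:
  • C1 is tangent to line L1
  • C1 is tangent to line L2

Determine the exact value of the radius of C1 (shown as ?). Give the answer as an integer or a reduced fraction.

21

1. [C1‖L1]  r_C1² − 441 = 0  ⇒  r_C1 = 21 (r>0 drops 1)
2. [C1‖L2]  r_C1² − 441 = 0  ⇒  r_C1 = 21 (r>0 drops 1)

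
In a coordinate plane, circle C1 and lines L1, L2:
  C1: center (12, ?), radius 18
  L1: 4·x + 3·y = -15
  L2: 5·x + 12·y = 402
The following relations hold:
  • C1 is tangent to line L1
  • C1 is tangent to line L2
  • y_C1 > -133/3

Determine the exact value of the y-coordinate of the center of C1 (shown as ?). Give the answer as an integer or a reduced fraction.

1. [C1‖L1]  y_C1² + 42y_C1 − 459 = 0  ⇒  y_C1 = -51 or 9
2. [C1‖L2]  y_C1² − 57y_C1 + 432 = 0  ⇒  y_C1 = 9 or 48

9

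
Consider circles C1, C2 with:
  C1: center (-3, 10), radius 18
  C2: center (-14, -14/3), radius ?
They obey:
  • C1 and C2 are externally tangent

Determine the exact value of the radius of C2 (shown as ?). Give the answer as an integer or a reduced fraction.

1. [ext C1·C2]  r_C2² + 36r_C2 − 109/9 = 0  ⇒  r_C2 = 1/3 (r>0 drops 1)

1/3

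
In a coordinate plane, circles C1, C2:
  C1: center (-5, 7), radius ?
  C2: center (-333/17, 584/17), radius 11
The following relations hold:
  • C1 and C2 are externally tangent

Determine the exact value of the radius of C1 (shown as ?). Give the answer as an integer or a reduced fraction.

1. [ext C1·C2]  r_C1² + 22r_C1 − 840 = 0  ⇒  r_C1 = 20 (r>0 drops 1)

20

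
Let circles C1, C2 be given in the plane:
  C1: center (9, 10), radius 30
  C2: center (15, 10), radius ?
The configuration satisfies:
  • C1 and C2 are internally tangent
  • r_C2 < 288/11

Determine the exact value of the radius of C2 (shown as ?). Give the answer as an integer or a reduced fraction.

1. [int C1,C2]  r_C2² − 60r_C2 + 864 = 0  ⇒  r_C2 = 24 or 36
2. given r_C2 < 288/11: keep 24

24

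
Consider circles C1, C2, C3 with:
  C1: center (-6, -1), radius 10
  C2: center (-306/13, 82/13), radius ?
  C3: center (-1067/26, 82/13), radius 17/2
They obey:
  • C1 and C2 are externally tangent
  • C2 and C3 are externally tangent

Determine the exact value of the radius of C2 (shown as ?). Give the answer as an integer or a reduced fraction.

9

1. [ext C1·C2]  r_C2² + 20r_C2 − 261 = 0  ⇒  r_C2 = 9 (r>0 drops 1)
2. [ext C2·C3]  r_C2² + 17r_C2 − 234 = 0  ⇒  r_C2 = 9 (r>0 drops 1)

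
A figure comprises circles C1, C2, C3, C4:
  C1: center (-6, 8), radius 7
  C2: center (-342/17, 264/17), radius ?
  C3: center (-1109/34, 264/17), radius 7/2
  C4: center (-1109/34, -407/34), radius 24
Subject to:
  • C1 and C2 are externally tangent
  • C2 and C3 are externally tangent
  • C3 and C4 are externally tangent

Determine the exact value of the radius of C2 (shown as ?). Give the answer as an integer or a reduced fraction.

9

1. [ext C1·C2]  r_C2² + 14r_C2 − 207 = 0  ⇒  r_C2 = 9 (r>0 drops 1)
2. [ext C2·C3]  r_C2² + 7r_C2 − 144 = 0  ⇒  r_C2 = 9 (r>0 drops 1)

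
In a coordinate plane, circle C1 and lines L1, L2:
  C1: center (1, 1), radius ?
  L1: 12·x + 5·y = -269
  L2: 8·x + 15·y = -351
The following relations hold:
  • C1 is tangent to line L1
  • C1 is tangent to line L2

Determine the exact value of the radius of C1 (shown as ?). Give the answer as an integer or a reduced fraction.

22

1. [C1‖L1]  r_C1² − 484 = 0  ⇒  r_C1 = 22 (r>0 drops 1)
2. [C1‖L2]  r_C1² − 484 = 0  ⇒  r_C1 = 22 (r>0 drops 1)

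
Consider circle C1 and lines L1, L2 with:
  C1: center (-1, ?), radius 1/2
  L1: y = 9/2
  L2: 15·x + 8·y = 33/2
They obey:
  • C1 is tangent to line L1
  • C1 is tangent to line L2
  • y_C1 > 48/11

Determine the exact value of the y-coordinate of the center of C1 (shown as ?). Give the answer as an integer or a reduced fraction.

5

1. [C1‖L1]  y_C1² − 9y_C1 + 20 = 0  ⇒  y_C1 = 4 or 5
2. [C1‖L2]  y_C1² − (63/8)y_C1 + 115/8 = 0  ⇒  y_C1 = 23/8 or 5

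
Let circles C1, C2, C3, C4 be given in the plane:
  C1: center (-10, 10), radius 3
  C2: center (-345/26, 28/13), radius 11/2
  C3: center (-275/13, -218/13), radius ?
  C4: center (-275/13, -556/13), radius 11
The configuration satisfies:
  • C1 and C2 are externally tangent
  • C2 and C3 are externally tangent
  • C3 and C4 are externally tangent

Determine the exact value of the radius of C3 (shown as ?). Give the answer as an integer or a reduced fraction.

15

1. [ext C2·C3]  r_C3² + 11r_C3 − 390 = 0  ⇒  r_C3 = 15 (r>0 drops 1)
2. [ext C3·C4]  r_C3² + 22r_C3 − 555 = 0  ⇒  r_C3 = 15 (r>0 drops 1)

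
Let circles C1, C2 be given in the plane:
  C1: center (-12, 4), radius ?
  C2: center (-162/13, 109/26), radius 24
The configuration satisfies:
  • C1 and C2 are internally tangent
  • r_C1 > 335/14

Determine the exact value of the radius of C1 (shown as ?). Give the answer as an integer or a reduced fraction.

1. [int C1,C2]  r_C1² − 48r_C1 + 2303/4 = 0  ⇒  r_C1 = 47/2 or 49/2
2. given r_C1 > 335/14: keep 49/2

49/2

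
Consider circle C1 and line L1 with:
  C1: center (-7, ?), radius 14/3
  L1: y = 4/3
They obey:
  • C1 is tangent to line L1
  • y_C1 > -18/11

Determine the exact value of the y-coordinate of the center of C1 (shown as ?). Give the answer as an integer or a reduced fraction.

1. [C1‖L1]  y_C1² − (8/3)y_C1 − 20 = 0  ⇒  y_C1 = -10/3 or 6
2. given y_C1 > -18/11: keep 6

6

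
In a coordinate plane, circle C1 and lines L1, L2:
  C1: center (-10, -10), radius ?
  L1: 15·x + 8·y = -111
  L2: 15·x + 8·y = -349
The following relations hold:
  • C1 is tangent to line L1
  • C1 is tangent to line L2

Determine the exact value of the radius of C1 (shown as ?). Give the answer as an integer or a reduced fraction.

7

1. [C1‖L1]  r_C1² − 49 = 0  ⇒  r_C1 = 7 (r>0 drops 1)
2. [C1‖L2]  r_C1² − 49 = 0  ⇒  r_C1 = 7 (r>0 drops 1)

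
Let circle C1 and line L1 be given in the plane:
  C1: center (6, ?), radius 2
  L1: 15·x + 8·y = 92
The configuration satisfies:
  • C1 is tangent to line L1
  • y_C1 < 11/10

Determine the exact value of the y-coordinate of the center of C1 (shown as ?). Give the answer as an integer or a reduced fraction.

-4

1. [C1‖L1]  y_C1² − (1/2)y_C1 − 18 = 0  ⇒  y_C1 = -4 or 9/2
2. given y_C1 < 11/10: keep -4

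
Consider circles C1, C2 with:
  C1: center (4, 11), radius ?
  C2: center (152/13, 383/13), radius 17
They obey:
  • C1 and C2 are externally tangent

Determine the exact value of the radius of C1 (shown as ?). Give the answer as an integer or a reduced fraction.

3

1. [ext C1·C2]  r_C1² + 34r_C1 − 111 = 0  ⇒  r_C1 = 3 (r>0 drops 1)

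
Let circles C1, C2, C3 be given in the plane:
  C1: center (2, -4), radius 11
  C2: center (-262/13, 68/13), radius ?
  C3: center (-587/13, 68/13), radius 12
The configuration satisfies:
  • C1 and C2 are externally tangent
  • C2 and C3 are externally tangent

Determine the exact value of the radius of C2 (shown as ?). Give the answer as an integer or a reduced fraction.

13

1. [ext C1·C2]  r_C2² + 22r_C2 − 455 = 0  ⇒  r_C2 = 13 (r>0 drops 1)
2. [ext C2·C3]  r_C2² + 24r_C2 − 481 = 0  ⇒  r_C2 = 13 (r>0 drops 1)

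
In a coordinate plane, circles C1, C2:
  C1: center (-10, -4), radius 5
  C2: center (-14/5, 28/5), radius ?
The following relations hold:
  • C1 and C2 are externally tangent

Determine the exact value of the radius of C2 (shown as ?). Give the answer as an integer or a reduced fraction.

1. [ext C1·C2]  r_C2² + 10r_C2 − 119 = 0  ⇒  r_C2 = 7 (r>0 drops 1)

7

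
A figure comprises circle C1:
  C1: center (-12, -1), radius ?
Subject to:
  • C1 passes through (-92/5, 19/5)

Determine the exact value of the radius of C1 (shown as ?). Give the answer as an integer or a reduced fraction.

8

1. [C1∋P]  r_C1² − 64 = 0  ⇒  r_C1 = 8 (r>0 drops 1)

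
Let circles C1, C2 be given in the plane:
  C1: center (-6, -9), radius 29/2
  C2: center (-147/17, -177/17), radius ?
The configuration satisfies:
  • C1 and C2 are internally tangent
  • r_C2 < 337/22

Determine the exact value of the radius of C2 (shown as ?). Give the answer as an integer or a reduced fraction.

23/2

1. [int C1,C2]  r_C2² − 29r_C2 + 805/4 = 0  ⇒  r_C2 = 23/2 or 35/2
2. given r_C2 < 337/22: keep 23/2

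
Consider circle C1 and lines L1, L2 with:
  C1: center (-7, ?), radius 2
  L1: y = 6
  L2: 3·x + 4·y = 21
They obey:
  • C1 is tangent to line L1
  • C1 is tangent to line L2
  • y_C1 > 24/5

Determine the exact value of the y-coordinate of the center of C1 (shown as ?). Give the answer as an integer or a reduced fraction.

8

1. [C1‖L1]  y_C1² − 12y_C1 + 32 = 0  ⇒  y_C1 = 4 or 8
2. [C1‖L2]  y_C1² − 21y_C1 + 104 = 0  ⇒  y_C1 = 8 or 13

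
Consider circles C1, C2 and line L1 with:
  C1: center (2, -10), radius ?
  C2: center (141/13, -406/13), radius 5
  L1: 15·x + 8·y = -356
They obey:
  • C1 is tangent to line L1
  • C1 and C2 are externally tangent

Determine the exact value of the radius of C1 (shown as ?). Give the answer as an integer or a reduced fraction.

1. [C1‖L1]  r_C1² − 324 = 0  ⇒  r_C1 = 18 (r>0 drops 1)
2. [ext C1·C2]  r_C1² + 10r_C1 − 504 = 0  ⇒  r_C1 = 18 (r>0 drops 1)

18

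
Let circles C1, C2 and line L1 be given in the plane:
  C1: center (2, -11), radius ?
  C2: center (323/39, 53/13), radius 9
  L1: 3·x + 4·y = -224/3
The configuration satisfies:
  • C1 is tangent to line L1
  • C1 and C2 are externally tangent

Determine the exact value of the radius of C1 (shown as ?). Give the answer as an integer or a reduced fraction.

1. [C1‖L1]  r_C1² − 484/9 = 0  ⇒  r_C1 = 22/3 (r>0 drops 1)
2. [ext C1·C2]  r_C1² + 18r_C1 − 1672/9 = 0  ⇒  r_C1 = 22/3 (r>0 drops 1)

22/3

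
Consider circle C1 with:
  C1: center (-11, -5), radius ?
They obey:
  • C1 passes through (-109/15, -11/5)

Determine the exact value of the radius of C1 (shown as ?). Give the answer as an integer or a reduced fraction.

1. [C1∋P]  r_C1² − 196/9 = 0  ⇒  r_C1 = 14/3 (r>0 drops 1)

14/3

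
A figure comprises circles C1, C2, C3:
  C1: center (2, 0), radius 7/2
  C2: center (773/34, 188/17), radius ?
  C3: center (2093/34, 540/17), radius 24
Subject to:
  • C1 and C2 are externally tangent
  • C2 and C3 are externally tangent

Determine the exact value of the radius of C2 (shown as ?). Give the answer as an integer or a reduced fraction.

20

1. [ext C1·C2]  r_C2² + 7r_C2 − 540 = 0  ⇒  r_C2 = 20 (r>0 drops 1)
2. [ext C2·C3]  r_C2² + 48r_C2 − 1360 = 0  ⇒  r_C2 = 20 (r>0 drops 1)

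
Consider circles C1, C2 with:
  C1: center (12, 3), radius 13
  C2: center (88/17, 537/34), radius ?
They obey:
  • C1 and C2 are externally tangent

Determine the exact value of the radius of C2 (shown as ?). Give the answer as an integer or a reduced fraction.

1. [ext C1·C2]  r_C2² + 26r_C2 − 165/4 = 0  ⇒  r_C2 = 3/2 (r>0 drops 1)

3/2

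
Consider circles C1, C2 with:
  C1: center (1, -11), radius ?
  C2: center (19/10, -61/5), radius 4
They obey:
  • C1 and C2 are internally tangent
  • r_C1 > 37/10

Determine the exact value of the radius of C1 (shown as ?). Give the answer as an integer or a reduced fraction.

11/2

1. [int C1,C2]  r_C1² − 8r_C1 + 55/4 = 0  ⇒  r_C1 = 5/2 or 11/2
2. given r_C1 > 37/10: keep 11/2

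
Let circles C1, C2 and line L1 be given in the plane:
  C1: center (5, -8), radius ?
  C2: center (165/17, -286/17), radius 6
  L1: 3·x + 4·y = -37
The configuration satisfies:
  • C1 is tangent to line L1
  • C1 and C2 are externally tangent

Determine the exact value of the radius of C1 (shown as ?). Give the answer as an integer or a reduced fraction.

4

1. [C1‖L1]  r_C1² − 16 = 0  ⇒  r_C1 = 4 (r>0 drops 1)
2. [ext C1·C2]  r_C1² + 12r_C1 − 64 = 0  ⇒  r_C1 = 4 (r>0 drops 1)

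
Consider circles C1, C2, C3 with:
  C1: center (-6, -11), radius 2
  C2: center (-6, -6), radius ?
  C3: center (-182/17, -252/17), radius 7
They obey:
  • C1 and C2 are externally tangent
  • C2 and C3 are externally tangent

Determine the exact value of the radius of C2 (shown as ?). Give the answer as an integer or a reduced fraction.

1. [ext C1·C2]  r_C2² + 4r_C2 − 21 = 0  ⇒  r_C2 = 3 (r>0 drops 1)
2. [ext C2·C3]  r_C2² + 14r_C2 − 51 = 0  ⇒  r_C2 = 3 (r>0 drops 1)

3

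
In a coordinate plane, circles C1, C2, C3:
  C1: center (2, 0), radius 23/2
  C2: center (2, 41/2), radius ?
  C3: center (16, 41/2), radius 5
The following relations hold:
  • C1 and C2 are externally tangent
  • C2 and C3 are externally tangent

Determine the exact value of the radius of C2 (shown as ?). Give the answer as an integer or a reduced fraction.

1. [ext C1·C2]  r_C2² + 23r_C2 − 288 = 0  ⇒  r_C2 = 9 (r>0 drops 1)
2. [ext C2·C3]  r_C2² + 10r_C2 − 171 = 0  ⇒  r_C2 = 9 (r>0 drops 1)

9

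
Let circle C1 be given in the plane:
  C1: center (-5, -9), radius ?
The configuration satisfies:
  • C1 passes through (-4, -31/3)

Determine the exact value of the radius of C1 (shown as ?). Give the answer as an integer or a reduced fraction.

1. [C1∋P]  r_C1² − 25/9 = 0  ⇒  r_C1 = 5/3 (r>0 drops 1)

5/3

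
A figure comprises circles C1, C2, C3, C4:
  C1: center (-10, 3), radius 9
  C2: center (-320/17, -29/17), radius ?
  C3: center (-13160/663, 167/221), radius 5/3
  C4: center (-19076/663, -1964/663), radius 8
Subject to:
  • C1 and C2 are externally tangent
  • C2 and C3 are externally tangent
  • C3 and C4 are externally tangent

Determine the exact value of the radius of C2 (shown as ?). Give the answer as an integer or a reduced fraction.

1

1. [ext C1·C2]  r_C2² + 18r_C2 − 19 = 0  ⇒  r_C2 = 1 (r>0 drops 1)
2. [ext C2·C3]  r_C2² + (10/3)r_C2 − 13/3 = 0  ⇒  r_C2 = 1 (r>0 drops 1)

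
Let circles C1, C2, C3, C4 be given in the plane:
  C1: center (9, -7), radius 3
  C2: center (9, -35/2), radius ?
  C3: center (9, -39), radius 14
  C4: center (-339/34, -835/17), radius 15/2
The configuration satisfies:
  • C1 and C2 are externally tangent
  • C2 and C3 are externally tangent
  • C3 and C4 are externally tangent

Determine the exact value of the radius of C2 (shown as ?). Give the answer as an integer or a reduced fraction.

1. [ext C1·C2]  r_C2² + 6r_C2 − 405/4 = 0  ⇒  r_C2 = 15/2 (r>0 drops 1)
2. [ext C2·C3]  r_C2² + 28r_C2 − 1065/4 = 0  ⇒  r_C2 = 15/2 (r>0 drops 1)

15/2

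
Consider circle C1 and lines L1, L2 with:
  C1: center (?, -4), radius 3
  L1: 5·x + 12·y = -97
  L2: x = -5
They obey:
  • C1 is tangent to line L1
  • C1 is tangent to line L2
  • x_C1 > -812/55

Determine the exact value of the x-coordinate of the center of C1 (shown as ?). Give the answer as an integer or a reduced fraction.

-2

1. [C1‖L1]  x_C1² + (98/5)x_C1 + 176/5 = 0  ⇒  x_C1 = -88/5 or -2
2. [C1‖L2]  x_C1² + 10x_C1 + 16 = 0  ⇒  x_C1 = -8 or -2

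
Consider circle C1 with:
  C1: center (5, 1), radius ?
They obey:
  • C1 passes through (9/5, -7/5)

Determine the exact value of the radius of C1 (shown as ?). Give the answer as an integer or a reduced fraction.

1. [C1∋P]  r_C1² − 16 = 0  ⇒  r_C1 = 4 (r>0 drops 1)

4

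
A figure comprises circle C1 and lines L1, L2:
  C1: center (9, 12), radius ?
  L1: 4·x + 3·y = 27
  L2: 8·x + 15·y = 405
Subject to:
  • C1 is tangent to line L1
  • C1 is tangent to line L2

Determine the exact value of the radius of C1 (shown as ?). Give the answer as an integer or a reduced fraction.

9

1. [C1‖L1]  r_C1² − 81 = 0  ⇒  r_C1 = 9 (r>0 drops 1)
2. [C1‖L2]  r_C1² − 81 = 0  ⇒  r_C1 = 9 (r>0 drops 1)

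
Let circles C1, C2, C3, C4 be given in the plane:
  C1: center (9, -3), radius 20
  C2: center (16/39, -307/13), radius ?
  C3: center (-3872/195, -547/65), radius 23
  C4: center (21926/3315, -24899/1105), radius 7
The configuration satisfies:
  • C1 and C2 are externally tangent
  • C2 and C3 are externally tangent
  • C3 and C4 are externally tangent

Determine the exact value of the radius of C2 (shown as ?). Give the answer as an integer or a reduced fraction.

1. [ext C1·C2]  r_C2² + 40r_C2 − 889/9 = 0  ⇒  r_C2 = 7/3 (r>0 drops 1)
2. [ext C2·C3]  r_C2² + 46r_C2 − 1015/9 = 0  ⇒  r_C2 = 7/3 (r>0 drops 1)

7/3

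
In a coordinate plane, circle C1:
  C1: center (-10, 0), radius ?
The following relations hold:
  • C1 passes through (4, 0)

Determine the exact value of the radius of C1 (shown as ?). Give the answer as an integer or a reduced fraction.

1. [C1∋P]  r_C1² − 196 = 0  ⇒  r_C1 = 14 (r>0 drops 1)

14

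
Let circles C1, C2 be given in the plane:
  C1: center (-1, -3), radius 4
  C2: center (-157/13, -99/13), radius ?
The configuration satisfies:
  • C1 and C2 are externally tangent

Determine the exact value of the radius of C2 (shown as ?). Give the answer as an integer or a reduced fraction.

8

1. [ext C1·C2]  r_C2² + 8r_C2 − 128 = 0  ⇒  r_C2 = 8 (r>0 drops 1)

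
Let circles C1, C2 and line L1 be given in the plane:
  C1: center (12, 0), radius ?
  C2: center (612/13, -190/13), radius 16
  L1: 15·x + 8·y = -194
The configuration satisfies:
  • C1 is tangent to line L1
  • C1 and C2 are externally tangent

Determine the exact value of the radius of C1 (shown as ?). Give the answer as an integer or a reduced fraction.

1. [C1‖L1]  r_C1² − 484 = 0  ⇒  r_C1 = 22 (r>0 drops 1)
2. [ext C1·C2]  r_C1² + 32r_C1 − 1188 = 0  ⇒  r_C1 = 22 (r>0 drops 1)

22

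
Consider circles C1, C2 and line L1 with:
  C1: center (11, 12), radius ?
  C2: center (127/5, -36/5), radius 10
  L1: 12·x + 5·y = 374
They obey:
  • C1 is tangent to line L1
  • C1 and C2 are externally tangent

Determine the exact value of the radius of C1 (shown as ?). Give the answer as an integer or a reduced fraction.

1. [C1‖L1]  r_C1² − 196 = 0  ⇒  r_C1 = 14 (r>0 drops 1)
2. [ext C1·C2]  r_C1² + 20r_C1 − 476 = 0  ⇒  r_C1 = 14 (r>0 drops 1)

14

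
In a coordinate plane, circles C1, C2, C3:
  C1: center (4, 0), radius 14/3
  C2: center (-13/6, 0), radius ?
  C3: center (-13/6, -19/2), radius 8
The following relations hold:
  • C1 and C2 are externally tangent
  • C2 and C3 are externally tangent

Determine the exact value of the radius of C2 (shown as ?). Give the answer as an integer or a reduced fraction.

3/2

1. [ext C1·C2]  r_C2² + (28/3)r_C2 − 65/4 = 0  ⇒  r_C2 = 3/2 (r>0 drops 1)
2. [ext C2·C3]  r_C2² + 16r_C2 − 105/4 = 0  ⇒  r_C2 = 3/2 (r>0 drops 1)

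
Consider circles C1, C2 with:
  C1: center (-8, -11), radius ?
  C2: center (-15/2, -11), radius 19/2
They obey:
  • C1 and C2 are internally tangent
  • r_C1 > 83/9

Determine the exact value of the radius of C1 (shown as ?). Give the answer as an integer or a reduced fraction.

1. [int C1,C2]  r_C1² − 19r_C1 + 90 = 0  ⇒  r_C1 = 9 or 10
2. given r_C1 > 83/9: keep 10

10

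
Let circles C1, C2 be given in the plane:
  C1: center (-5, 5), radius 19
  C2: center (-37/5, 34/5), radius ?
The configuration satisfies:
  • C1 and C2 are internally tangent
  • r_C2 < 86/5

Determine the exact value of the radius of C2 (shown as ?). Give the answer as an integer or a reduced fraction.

1. [int C1,C2]  r_C2² − 38r_C2 + 352 = 0  ⇒  r_C2 = 16 or 22
2. given r_C2 < 86/5: keep 16

16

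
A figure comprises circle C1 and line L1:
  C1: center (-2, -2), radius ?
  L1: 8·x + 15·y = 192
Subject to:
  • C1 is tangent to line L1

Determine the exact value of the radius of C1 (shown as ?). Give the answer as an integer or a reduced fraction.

1. [C1‖L1]  r_C1² − 196 = 0  ⇒  r_C1 = 14 (r>0 drops 1)

14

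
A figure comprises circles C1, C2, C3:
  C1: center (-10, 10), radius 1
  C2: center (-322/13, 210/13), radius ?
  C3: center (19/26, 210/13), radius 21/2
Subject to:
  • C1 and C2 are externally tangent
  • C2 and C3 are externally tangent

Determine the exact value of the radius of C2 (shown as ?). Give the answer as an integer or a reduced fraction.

15

1. [ext C1·C2]  r_C2² + 2r_C2 − 255 = 0  ⇒  r_C2 = 15 (r>0 drops 1)
2. [ext C2·C3]  r_C2² + 21r_C2 − 540 = 0  ⇒  r_C2 = 15 (r>0 drops 1)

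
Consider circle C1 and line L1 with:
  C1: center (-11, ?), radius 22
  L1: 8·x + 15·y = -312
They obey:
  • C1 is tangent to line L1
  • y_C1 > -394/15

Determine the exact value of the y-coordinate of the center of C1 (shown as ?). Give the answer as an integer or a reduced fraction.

1. [C1‖L1]  y_C1² + (448/15)y_C1 − 1196/3 = 0  ⇒  y_C1 = -598/15 or 10
2. given y_C1 > -394/15: keep 10

10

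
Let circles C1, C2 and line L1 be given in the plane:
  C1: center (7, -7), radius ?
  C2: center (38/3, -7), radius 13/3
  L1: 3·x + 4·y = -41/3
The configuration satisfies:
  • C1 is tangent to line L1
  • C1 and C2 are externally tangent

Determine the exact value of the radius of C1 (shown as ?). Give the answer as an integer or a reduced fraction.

1. [C1‖L1]  r_C1² − 16/9 = 0  ⇒  r_C1 = 4/3 (r>0 drops 1)
2. [ext C1·C2]  r_C1² + (26/3)r_C1 − 40/3 = 0  ⇒  r_C1 = 4/3 (r>0 drops 1)

4/3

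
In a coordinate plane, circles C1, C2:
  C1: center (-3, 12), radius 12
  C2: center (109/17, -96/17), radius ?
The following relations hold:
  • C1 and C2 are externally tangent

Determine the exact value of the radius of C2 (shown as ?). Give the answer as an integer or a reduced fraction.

8

1. [ext C1·C2]  r_C2² + 24r_C2 − 256 = 0  ⇒  r_C2 = 8 (r>0 drops 1)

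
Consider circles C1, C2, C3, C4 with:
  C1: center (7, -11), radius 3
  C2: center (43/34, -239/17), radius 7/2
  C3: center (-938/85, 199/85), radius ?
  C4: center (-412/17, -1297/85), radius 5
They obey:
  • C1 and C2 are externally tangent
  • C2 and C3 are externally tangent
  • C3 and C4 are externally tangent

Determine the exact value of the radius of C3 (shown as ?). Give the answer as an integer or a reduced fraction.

17

1. [ext C2·C3]  r_C3² + 7r_C3 − 408 = 0  ⇒  r_C3 = 17 (r>0 drops 1)
2. [ext C3·C4]  r_C3² + 10r_C3 − 459 = 0  ⇒  r_C3 = 17 (r>0 drops 1)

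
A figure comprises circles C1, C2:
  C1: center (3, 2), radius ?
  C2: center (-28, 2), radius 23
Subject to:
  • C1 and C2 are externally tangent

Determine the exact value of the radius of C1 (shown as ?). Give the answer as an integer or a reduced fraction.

8

1. [ext C1·C2]  r_C1² + 46r_C1 − 432 = 0  ⇒  r_C1 = 8 (r>0 drops 1)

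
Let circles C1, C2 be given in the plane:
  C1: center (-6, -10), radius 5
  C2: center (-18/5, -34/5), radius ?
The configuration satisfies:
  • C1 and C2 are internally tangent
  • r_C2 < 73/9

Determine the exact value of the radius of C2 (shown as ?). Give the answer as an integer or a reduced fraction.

1. [int C1,C2]  r_C2² − 10r_C2 + 9 = 0  ⇒  r_C2 = 1 or 9
2. given r_C2 < 73/9: keep 1

1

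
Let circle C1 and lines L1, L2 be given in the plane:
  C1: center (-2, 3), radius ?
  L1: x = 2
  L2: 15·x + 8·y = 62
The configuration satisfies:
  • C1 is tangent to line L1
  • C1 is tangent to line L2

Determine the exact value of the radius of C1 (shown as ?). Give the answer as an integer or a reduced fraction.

4

1. [C1‖L1]  r_C1² − 16 = 0  ⇒  r_C1 = 4 (r>0 drops 1)
2. [C1‖L2]  r_C1² − 16 = 0  ⇒  r_C1 = 4 (r>0 drops 1)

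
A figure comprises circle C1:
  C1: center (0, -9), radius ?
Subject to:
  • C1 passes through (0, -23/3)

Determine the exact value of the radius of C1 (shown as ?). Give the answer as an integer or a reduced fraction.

4/3

1. [C1∋P]  r_C1² − 16/9 = 0  ⇒  r_C1 = 4/3 (r>0 drops 1)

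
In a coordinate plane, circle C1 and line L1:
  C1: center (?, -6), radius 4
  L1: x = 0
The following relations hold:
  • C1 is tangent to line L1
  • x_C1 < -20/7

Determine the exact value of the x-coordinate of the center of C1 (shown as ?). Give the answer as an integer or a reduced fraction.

1. [C1‖L1]  x_C1² − 16 = 0  ⇒  x_C1 = -4 or 4
2. given x_C1 < -20/7: keep -4

-4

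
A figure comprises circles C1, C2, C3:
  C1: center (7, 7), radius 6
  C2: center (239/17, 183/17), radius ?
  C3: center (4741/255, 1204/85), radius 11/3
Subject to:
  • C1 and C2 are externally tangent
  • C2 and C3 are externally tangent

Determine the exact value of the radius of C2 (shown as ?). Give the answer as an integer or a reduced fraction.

1. [ext C1·C2]  r_C2² + 12r_C2 − 28 = 0  ⇒  r_C2 = 2 (r>0 drops 1)
2. [ext C2·C3]  r_C2² + (22/3)r_C2 − 56/3 = 0  ⇒  r_C2 = 2 (r>0 drops 1)

2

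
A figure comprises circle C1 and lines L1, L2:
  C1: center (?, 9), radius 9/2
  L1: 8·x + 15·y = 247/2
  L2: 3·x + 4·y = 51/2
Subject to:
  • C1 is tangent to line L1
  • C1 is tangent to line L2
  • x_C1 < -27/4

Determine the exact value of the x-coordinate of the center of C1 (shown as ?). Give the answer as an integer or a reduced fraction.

-11

1. [C1‖L1]  x_C1² + (23/8)x_C1 − 715/8 = 0  ⇒  x_C1 = -11 or 65/8
2. [C1‖L2]  x_C1² + 7x_C1 − 44 = 0  ⇒  x_C1 = -11 or 4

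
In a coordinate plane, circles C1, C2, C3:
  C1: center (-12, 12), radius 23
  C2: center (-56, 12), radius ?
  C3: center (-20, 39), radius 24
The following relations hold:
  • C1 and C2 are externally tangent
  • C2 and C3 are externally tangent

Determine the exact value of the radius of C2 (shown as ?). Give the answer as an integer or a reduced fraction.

21

1. [ext C1·C2]  r_C2² + 46r_C2 − 1407 = 0  ⇒  r_C2 = 21 (r>0 drops 1)
2. [ext C2·C3]  r_C2² + 48r_C2 − 1449 = 0  ⇒  r_C2 = 21 (r>0 drops 1)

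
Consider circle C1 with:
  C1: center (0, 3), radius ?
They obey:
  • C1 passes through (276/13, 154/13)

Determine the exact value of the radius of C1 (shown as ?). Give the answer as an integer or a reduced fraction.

1. [C1∋P]  r_C1² − 529 = 0  ⇒  r_C1 = 23 (r>0 drops 1)

23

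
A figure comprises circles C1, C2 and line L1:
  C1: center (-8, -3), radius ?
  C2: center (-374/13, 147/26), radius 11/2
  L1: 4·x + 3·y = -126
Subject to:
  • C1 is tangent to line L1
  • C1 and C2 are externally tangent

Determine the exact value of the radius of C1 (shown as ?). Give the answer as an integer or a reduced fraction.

17

1. [C1‖L1]  r_C1² − 289 = 0  ⇒  r_C1 = 17 (r>0 drops 1)
2. [ext C1·C2]  r_C1² + 11r_C1 − 476 = 0  ⇒  r_C1 = 17 (r>0 drops 1)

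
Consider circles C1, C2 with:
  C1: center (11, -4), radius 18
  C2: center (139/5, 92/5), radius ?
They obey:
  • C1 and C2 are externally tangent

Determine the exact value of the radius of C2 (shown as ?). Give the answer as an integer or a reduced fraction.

10

1. [ext C1·C2]  r_C2² + 36r_C2 − 460 = 0  ⇒  r_C2 = 10 (r>0 drops 1)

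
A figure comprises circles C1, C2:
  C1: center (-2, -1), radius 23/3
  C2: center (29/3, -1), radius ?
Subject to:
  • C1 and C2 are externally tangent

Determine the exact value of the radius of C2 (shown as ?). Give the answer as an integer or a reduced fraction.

1. [ext C1·C2]  r_C2² + (46/3)r_C2 − 232/3 = 0  ⇒  r_C2 = 4 (r>0 drops 1)

4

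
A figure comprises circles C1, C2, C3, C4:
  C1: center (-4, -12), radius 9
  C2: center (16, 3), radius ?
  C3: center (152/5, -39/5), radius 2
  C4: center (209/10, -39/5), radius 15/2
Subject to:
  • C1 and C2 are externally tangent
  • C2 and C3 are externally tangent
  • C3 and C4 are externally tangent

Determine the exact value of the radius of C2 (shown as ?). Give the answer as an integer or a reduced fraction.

16

1. [ext C1·C2]  r_C2² + 18r_C2 − 544 = 0  ⇒  r_C2 = 16 (r>0 drops 1)
2. [ext C2·C3]  r_C2² + 4r_C2 − 320 = 0  ⇒  r_C2 = 16 (r>0 drops 1)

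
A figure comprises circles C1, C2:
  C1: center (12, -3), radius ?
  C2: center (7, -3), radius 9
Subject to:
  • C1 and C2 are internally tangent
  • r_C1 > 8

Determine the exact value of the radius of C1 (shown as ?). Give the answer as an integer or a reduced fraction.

1. [int C1,C2]  r_C1² − 18r_C1 + 56 = 0  ⇒  r_C1 = 4 or 14
2. given r_C1 > 8: keep 14

14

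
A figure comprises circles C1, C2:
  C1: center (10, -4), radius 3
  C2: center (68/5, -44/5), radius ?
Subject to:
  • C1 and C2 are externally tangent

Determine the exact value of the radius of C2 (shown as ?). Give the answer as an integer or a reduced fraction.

3

1. [ext C1·C2]  r_C2² + 6r_C2 − 27 = 0  ⇒  r_C2 = 3 (r>0 drops 1)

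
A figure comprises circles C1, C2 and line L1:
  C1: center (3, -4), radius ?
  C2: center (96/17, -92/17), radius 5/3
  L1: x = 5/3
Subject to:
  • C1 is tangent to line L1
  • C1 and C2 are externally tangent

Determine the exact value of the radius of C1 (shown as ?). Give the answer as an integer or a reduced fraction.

4/3

1. [C1‖L1]  r_C1² − 16/9 = 0  ⇒  r_C1 = 4/3 (r>0 drops 1)
2. [ext C1·C2]  r_C1² + (10/3)r_C1 − 56/9 = 0  ⇒  r_C1 = 4/3 (r>0 drops 1)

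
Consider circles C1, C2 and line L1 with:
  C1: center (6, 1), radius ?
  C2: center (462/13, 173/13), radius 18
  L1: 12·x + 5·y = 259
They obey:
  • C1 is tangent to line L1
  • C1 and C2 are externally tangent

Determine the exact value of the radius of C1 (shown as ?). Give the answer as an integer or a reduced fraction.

1. [C1‖L1]  r_C1² − 196 = 0  ⇒  r_C1 = 14 (r>0 drops 1)
2. [ext C1·C2]  r_C1² + 36r_C1 − 700 = 0  ⇒  r_C1 = 14 (r>0 drops 1)

14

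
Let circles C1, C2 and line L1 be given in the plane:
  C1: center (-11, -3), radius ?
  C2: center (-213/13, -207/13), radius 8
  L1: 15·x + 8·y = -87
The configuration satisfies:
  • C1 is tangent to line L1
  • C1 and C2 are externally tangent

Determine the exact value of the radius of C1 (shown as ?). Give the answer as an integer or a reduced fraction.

1. [C1‖L1]  r_C1² − 36 = 0  ⇒  r_C1 = 6 (r>0 drops 1)
2. [ext C1·C2]  r_C1² + 16r_C1 − 132 = 0  ⇒  r_C1 = 6 (r>0 drops 1)

6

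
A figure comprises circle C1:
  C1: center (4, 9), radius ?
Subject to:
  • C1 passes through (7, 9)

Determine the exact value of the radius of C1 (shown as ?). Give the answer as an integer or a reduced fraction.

1. [C1∋P]  r_C1² − 9 = 0  ⇒  r_C1 = 3 (r>0 drops 1)

3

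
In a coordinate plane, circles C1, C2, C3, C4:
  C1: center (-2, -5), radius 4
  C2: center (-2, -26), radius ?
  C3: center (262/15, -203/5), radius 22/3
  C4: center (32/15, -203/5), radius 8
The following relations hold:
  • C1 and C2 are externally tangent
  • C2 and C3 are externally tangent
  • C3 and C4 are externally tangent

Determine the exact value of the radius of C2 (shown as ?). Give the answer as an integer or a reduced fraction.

17

1. [ext C1·C2]  r_C2² + 8r_C2 − 425 = 0  ⇒  r_C2 = 17 (r>0 drops 1)
2. [ext C2·C3]  r_C2² + (44/3)r_C2 − 1615/3 = 0  ⇒  r_C2 = 17 (r>0 drops 1)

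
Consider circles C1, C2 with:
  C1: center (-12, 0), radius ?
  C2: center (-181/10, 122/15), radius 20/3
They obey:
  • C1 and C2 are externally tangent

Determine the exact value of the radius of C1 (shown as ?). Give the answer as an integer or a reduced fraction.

1. [ext C1·C2]  r_C1² + (40/3)r_C1 − 707/12 = 0  ⇒  r_C1 = 7/2 (r>0 drops 1)

7/2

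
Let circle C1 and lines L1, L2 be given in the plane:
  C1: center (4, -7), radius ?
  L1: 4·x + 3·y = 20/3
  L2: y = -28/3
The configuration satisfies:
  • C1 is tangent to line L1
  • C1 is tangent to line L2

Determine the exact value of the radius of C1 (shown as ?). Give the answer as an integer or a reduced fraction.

1. [C1‖L1]  r_C1² − 49/9 = 0  ⇒  r_C1 = 7/3 (r>0 drops 1)
2. [C1‖L2]  r_C1² − 49/9 = 0  ⇒  r_C1 = 7/3 (r>0 drops 1)

7/3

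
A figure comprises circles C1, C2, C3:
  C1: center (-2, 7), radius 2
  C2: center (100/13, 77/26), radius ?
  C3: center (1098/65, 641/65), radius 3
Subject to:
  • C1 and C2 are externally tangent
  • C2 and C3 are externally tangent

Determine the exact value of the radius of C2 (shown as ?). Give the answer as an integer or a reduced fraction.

1. [ext C1·C2]  r_C2² + 4r_C2 − 425/4 = 0  ⇒  r_C2 = 17/2 (r>0 drops 1)
2. [ext C2·C3]  r_C2² + 6r_C2 − 493/4 = 0  ⇒  r_C2 = 17/2 (r>0 drops 1)

17/2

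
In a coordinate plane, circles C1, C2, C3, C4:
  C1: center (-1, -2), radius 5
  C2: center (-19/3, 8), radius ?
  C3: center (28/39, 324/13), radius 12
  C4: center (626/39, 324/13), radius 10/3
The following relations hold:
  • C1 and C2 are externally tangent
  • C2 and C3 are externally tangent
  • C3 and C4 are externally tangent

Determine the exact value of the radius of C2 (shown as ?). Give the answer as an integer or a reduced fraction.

19/3

1. [ext C1·C2]  r_C2² + 10r_C2 − 931/9 = 0  ⇒  r_C2 = 19/3 (r>0 drops 1)
2. [ext C2·C3]  r_C2² + 24r_C2 − 1729/9 = 0  ⇒  r_C2 = 19/3 (r>0 drops 1)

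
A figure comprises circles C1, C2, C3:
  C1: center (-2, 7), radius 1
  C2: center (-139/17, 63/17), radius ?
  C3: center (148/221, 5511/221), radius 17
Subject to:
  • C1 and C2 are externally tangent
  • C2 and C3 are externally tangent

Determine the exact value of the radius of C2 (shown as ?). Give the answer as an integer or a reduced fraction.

1. [ext C1·C2]  r_C2² + 2r_C2 − 48 = 0  ⇒  r_C2 = 6 (r>0 drops 1)
2. [ext C2·C3]  r_C2² + 34r_C2 − 240 = 0  ⇒  r_C2 = 6 (r>0 drops 1)

6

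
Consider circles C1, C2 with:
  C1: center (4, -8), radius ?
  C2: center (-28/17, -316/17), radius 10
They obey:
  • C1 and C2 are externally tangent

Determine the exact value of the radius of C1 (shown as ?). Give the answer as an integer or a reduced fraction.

1. [ext C1·C2]  r_C1² + 20r_C1 − 44 = 0  ⇒  r_C1 = 2 (r>0 drops 1)

2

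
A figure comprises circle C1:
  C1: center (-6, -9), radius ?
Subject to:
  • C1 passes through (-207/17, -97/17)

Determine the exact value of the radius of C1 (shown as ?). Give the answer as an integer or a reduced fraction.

1. [C1∋P]  r_C1² − 49 = 0  ⇒  r_C1 = 7 (r>0 drops 1)

7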